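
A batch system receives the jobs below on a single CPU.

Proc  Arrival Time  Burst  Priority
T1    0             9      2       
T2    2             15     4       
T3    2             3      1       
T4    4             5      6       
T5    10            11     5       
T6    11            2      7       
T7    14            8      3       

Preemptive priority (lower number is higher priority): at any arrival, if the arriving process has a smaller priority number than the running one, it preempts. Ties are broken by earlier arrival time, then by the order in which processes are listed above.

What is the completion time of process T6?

Gantt: | T1 0-2 | T3 2-5 | T1 5-12 | T2 12-14 | T7 14-22 | T2 22-35 | T5 35-46 | T4 46-51 | T6 51-53 |
Completion: T1=12  T2=35  T3=5  T4=51  T5=46  T6=53  T7=22
Turnaround (C−A): T1=12  T2=33  T3=3  T4=47  T5=36  T6=42  T7=8

53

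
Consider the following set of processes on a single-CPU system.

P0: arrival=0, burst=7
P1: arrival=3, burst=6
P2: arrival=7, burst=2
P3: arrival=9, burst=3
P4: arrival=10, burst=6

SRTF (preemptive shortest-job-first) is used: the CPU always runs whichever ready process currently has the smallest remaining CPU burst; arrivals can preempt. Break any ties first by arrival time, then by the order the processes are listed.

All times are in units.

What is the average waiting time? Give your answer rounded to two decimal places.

3.40

Timeline: | P0 0-7 | P2 7-9 | P3 9-12 | P1 12-18 | P4 18-24 |
Completion: P0=7  P1=18  P2=9  P3=12  P4=24
Waiting times: P0=0, P1=9, P2=0, P3=0, P4=8
Average waiting = (0+9+0+0+8) / 5 = 17/5 = 3.40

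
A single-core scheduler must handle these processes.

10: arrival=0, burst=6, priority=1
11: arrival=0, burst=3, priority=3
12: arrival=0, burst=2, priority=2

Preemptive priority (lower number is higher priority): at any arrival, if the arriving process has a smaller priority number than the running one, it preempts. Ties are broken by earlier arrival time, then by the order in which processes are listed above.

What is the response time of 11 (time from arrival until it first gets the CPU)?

8

Schedule: | 10 0-6 | 12 6-8 | 11 8-11 |
Completion: 10=6  11=11  12=8
Turnaround (C−A): 10=6  11=11  12=8
Response(11) = first start − arrival = 8 − 0 = 8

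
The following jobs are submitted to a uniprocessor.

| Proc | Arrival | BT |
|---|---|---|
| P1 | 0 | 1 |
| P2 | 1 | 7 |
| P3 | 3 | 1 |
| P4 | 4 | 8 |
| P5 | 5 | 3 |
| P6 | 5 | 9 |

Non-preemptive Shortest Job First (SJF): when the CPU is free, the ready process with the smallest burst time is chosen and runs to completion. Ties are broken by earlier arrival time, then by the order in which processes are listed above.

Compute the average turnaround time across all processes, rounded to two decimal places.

Timeline: | P1 0-1 | P2 1-8 | P3 8-9 | P5 9-12 | P4 12-20 | P6 20-29 |
Completion: P1=1  P2=8  P3=9  P4=20  P5=12  P6=29
Turnaround (C−A): P1=1  P2=7  P3=6  P4=16  P5=7  P6=24
Turnaround times: P1=1, P2=7, P3=6, P4=16, P5=7, P6=24
Average turnaround = (1+7+6+16+7+24) / 6 = 61/6 = 10.17

10.17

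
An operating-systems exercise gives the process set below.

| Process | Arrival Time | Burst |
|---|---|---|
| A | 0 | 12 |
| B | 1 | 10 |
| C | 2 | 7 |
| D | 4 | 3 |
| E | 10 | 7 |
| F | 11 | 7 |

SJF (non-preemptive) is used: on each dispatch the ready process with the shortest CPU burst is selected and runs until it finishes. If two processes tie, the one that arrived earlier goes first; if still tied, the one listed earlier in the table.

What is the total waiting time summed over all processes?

86

Timeline: | A 0-12 | D 12-15 | C 15-22 | E 22-29 | F 29-36 | B 36-46 |
Completion: A=12  B=46  C=22  D=15  E=29  F=36
Waiting = turnaround − burst: A=0, B=35, C=13, D=8, E=12, F=18
Total waiting = 0 + 35 + 13 + 8 + 12 + 18 = 86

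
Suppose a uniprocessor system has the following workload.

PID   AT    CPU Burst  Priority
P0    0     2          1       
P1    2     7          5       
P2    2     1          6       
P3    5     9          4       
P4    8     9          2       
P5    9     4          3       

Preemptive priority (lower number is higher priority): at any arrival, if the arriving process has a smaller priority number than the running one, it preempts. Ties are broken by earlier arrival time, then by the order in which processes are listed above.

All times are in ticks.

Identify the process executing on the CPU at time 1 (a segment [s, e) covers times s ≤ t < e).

Timeline: | P0 0-2 | P1 2-5 | P3 5-8 | P4 8-17 | P5 17-21 | P3 21-27 | P1 27-31 | P2 31-32 |
Completion: P0=2  P1=31  P2=32  P3=27  P4=17  P5=21
Turnaround (C−A): P0=2  P1=29  P2=30  P3=22  P4=9  P5=12

P0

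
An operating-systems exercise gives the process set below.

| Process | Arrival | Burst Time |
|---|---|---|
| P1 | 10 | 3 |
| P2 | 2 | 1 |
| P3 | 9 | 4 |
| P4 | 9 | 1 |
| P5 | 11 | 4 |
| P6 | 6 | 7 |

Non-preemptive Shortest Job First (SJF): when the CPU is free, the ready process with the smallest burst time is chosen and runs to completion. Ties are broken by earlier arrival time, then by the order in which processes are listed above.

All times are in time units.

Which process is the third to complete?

P4

Timeline: | idle 0-2 | P2 2-3 | idle 3-6 | P6 6-13 | P4 13-14 | P1 14-17 | P3 17-21 | P5 21-25 |
Completion: P1=17  P2=3  P3=21  P4=14  P5=25  P6=13
Turnaround (C−A): P1=7  P2=1  P3=12  P4=5  P5=14  P6=7
Finish order: P2 → P6 → P4 → P1 → P3 → P5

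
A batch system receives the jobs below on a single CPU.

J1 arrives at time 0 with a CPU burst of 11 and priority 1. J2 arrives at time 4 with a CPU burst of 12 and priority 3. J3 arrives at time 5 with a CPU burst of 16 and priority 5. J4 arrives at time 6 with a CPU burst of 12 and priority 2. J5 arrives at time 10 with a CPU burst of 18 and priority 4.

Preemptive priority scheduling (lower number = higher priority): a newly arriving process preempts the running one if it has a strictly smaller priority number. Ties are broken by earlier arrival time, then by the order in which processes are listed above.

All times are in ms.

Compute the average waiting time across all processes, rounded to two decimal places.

19.40

Gantt: | J1 0-11 | J4 11-23 | J2 23-35 | J5 35-53 | J3 53-69 |
Completion: J1=11  J2=35  J3=69  J4=23  J5=53
Turnaround (C−A): J1=11  J2=31  J3=64  J4=17  J5=43
Waiting times: J1=0, J2=19, J3=48, J4=5, J5=25
Average waiting = (0+19+48+5+25) / 5 = 97/5 = 19.40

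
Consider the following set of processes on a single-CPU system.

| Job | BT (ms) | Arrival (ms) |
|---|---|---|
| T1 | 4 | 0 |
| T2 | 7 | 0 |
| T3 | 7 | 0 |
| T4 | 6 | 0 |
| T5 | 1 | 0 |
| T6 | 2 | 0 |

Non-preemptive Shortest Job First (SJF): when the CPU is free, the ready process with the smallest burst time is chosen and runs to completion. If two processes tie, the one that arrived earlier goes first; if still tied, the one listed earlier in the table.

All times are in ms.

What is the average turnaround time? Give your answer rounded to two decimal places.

Gantt: | T5 0-1 | T6 1-3 | T1 3-7 | T4 7-13 | T2 13-20 | T3 20-27 |
Completion: T1=7  T2=20  T3=27  T4=13  T5=1  T6=3
Turnaround (C−A): T1=7  T2=20  T3=27  T4=13  T5=1  T6=3
Turnaround times: T1=7, T2=20, T3=27, T4=13, T5=1, T6=3
Average turnaround = (7+20+27+13+1+3) / 6 = 71/6 = 11.83

11.83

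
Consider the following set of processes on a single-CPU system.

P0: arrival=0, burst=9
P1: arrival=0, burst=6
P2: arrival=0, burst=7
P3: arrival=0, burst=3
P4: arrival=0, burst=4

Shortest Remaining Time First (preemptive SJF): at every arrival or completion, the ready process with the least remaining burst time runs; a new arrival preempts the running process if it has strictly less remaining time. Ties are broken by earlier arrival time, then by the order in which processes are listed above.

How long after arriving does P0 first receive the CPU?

Timeline: | P3 0-3 | P4 3-7 | P1 7-13 | P2 13-20 | P0 20-29 |
Completion: P0=29  P1=13  P2=20  P3=3  P4=7
Turnaround (C−A): P0=29  P1=13  P2=20  P3=3  P4=7
Response(P0) = first start − arrival = 20 − 0 = 20

20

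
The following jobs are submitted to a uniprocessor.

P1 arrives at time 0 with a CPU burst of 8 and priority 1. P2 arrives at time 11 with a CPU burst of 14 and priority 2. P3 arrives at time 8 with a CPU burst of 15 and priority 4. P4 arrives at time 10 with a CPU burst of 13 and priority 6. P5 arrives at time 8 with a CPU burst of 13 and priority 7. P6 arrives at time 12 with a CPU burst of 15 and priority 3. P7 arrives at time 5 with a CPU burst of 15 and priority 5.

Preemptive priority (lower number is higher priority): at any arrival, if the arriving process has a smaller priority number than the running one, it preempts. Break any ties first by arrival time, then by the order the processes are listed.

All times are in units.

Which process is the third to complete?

P6

Schedule: | P1 0-8 | P3 8-11 | P2 11-25 | P6 25-40 | P3 40-52 | P7 52-67 | P4 67-80 | P5 80-93 |
Completion: P1=8  P2=25  P3=52  P4=80  P5=93  P6=40  P7=67
Finish order: P1 → P2 → P6 → P3 → P7 → P4 → P5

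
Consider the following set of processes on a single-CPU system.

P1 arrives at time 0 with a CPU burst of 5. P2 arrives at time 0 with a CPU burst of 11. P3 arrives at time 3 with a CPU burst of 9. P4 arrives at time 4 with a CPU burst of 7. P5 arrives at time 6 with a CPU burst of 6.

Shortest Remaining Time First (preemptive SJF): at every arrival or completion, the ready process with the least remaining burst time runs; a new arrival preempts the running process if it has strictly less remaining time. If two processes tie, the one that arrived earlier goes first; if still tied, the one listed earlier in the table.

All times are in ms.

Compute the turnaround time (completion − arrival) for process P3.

24

Schedule: | P1 0-5 | P4 5-12 | P5 12-18 | P3 18-27 | P2 27-38 |
Completion: P1=5  P2=38  P3=27  P4=12  P5=18
Turnaround(P3) = completion − arrival = 27 − 3 = 24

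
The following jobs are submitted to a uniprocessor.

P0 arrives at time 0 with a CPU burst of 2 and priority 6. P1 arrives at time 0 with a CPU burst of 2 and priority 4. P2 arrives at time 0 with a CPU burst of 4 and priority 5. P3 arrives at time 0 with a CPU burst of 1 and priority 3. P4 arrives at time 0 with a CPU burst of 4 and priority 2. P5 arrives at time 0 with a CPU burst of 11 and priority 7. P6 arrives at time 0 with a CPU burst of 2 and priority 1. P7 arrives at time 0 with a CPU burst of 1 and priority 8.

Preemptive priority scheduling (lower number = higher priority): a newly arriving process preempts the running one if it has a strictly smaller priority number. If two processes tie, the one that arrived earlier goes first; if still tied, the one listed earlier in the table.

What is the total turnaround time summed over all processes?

105

Gantt: | P6 0-2 | P4 2-6 | P3 6-7 | P1 7-9 | P2 9-13 | P0 13-15 | P5 15-26 | P7 26-27 |
Completion: P0=15  P1=9  P2=13  P3=7  P4=6  P5=26  P6=2  P7=27
Turnaround (C−A): P0=15  P1=9  P2=13  P3=7  P4=6  P5=26  P6=2  P7=27
Turnaround = completion − arrival: P0=15, P1=9, P2=13, P3=7, P4=6, P5=26, P6=2, P7=27
Total turnaround = 15 + 9 + 13 + 7 + 6 + 26 + 2 + 27 = 105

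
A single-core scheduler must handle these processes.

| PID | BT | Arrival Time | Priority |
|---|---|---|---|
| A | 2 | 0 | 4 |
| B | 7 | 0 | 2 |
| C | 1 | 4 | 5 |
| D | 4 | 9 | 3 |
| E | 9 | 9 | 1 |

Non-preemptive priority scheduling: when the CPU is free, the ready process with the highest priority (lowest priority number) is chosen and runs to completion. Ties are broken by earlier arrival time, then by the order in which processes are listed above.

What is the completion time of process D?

22

Gantt: | B 0-7 | A 7-9 | E 9-18 | D 18-22 | C 22-23 |
Completion: A=9  B=7  C=23  D=22  E=18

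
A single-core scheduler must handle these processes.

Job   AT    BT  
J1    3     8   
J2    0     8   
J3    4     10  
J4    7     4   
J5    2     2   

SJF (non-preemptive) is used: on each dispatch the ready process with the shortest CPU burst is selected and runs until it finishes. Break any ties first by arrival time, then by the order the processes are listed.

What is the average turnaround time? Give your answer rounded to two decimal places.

14.00

Schedule: | J2 0-8 | J5 8-10 | J4 10-14 | J1 14-22 | J3 22-32 |
Completion: J1=22  J2=8  J3=32  J4=14  J5=10
Turnaround times: J1=19, J2=8, J3=28, J4=7, J5=8
Average turnaround = (19+8+28+7+8) / 5 = 70/5 = 14.00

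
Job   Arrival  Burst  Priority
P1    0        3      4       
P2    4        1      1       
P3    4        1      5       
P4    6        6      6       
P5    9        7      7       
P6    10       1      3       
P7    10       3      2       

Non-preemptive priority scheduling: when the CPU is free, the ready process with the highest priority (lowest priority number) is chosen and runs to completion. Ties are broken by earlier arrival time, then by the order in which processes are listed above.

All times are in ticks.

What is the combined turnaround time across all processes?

Timeline: | P1 0-3 | idle 3-4 | P2 4-5 | P3 5-6 | P4 6-12 | P7 12-15 | P6 15-16 | P5 16-23 |
Completion: P1=3  P2=5  P3=6  P4=12  P5=23  P6=16  P7=15
Turnaround = completion − arrival: P1=3, P2=1, P3=2, P4=6, P5=14, P6=6, P7=5
Total turnaround = 3 + 1 + 2 + 6 + 14 + 6 + 5 = 37

37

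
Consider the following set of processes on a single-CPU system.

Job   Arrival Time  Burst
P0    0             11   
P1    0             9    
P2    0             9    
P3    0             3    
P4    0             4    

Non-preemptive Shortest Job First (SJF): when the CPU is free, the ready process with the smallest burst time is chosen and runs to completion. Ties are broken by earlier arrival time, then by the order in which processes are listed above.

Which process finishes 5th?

Schedule: | P3 0-3 | P4 3-7 | P1 7-16 | P2 16-25 | P0 25-36 |
Completion: P0=36  P1=16  P2=25  P3=3  P4=7
Finish order: P3 → P4 → P1 → P2 → P0

P0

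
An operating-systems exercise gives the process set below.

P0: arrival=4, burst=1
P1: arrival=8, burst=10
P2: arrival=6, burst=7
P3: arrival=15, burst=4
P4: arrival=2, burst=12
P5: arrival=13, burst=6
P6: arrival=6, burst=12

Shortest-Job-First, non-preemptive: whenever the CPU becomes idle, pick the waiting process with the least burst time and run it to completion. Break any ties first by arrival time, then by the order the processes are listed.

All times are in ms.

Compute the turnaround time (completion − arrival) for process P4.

Timeline: | idle 0-2 | P4 2-14 | P0 14-15 | P3 15-19 | P5 19-25 | P2 25-32 | P1 32-42 | P6 42-54 |
Completion: P0=15  P1=42  P2=32  P3=19  P4=14  P5=25  P6=54
Turnaround (C−A): P0=11  P1=34  P2=26  P3=4  P4=12  P5=12  P6=48
Turnaround(P4) = completion − arrival = 14 − 2 = 12

12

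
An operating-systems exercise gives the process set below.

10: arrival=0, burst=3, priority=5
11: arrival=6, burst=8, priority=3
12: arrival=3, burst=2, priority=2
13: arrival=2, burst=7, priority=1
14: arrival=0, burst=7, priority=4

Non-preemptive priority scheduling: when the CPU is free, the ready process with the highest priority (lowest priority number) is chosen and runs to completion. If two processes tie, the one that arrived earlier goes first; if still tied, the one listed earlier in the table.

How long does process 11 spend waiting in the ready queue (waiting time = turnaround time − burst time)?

10

Timeline: | 14 0-7 | 13 7-14 | 12 14-16 | 11 16-24 | 10 24-27 |
Completion: 10=27  11=24  12=16  13=14  14=7
Waiting(11) = turnaround − burst = 18 − 8 = 10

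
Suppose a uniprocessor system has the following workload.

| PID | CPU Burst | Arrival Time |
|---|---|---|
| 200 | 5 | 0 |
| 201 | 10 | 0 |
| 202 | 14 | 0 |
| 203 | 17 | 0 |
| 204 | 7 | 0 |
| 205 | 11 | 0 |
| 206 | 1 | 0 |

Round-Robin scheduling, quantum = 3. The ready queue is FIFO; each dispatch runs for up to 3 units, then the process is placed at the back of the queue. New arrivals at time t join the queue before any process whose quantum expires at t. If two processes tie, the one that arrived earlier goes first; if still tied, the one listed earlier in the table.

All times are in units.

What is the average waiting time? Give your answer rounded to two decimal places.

36.29

Timeline: | 200 0-3 | 201 3-6 | 202 6-9 | 203 9-12 | 204 12-15 | 205 15-18 | 206 18-19 | 200 19-21 | 201 21-24 | 202 24-27 | 203 27-30 | 204 30-33 | 205 33-36 | 201 36-39 | 202 39-42 | 203 42-45 | 204 45-46 | 205 46-49 | 201 49-50 | 202 50-53 | 203 53-56 | 205 56-58 | 202 58-60 | 203 60-65 |
Completion: 200=21  201=50  202=60  203=65  204=46  205=58  206=19
Turnaround (C−A): 200=21  201=50  202=60  203=65  204=46  205=58  206=19
Waiting times: 200=16, 201=40, 202=46, 203=48, 204=39, 205=47, 206=18
Average waiting = (16+40+46+48+39+47+18) / 7 = 254/7 = 36.29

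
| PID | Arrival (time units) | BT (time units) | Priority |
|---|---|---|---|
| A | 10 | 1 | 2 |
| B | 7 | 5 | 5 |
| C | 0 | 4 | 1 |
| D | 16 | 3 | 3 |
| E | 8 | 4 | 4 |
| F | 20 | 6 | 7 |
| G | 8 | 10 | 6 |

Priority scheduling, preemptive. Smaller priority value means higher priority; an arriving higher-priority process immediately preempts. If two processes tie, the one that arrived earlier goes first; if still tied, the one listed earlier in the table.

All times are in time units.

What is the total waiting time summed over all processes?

31

Schedule: | C 0-4 | idle 4-7 | B 7-8 | E 8-10 | A 10-11 | E 11-13 | B 13-16 | D 16-19 | B 19-20 | G 20-30 | F 30-36 |
Completion: A=11  B=20  C=4  D=19  E=13  F=36  G=30
Turnaround (C−A): A=1  B=13  C=4  D=3  E=5  F=16  G=22
Waiting = turnaround − burst: A=0, B=8, C=0, D=0, E=1, F=10, G=12
Total waiting = 0 + 8 + 0 + 0 + 1 + 10 + 12 = 31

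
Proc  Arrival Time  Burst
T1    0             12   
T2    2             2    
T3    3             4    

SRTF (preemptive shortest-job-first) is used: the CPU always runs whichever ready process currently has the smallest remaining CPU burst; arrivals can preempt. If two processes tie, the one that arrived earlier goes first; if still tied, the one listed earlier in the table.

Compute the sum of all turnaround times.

25

Gantt: | T1 0-2 | T2 2-4 | T3 4-8 | T1 8-18 |
Completion: T1=18  T2=4  T3=8
Turnaround = completion − arrival: T1=18, T2=2, T3=5
Total turnaround = 18 + 2 + 5 = 25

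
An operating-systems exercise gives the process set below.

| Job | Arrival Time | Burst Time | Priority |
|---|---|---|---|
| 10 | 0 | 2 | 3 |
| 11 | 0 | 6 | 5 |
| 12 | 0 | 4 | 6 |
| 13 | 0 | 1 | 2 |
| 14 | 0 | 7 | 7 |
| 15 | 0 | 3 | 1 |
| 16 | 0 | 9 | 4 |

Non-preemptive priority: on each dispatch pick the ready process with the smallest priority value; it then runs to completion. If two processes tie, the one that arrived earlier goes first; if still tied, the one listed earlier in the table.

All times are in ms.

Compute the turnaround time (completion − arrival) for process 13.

Schedule: | 15 0-3 | 13 3-4 | 10 4-6 | 16 6-15 | 11 15-21 | 12 21-25 | 14 25-32 |
Completion: 10=6  11=21  12=25  13=4  14=32  15=3  16=15
Turnaround (C−A): 10=6  11=21  12=25  13=4  14=32  15=3  16=15
Turnaround(13) = completion − arrival = 4 − 0 = 4

4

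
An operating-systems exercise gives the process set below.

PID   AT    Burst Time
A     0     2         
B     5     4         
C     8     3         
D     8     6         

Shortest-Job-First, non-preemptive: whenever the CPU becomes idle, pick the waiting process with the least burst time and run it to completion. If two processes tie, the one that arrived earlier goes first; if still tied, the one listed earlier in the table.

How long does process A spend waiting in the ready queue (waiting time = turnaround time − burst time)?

Schedule: | A 0-2 | idle 2-5 | B 5-9 | C 9-12 | D 12-18 |
Completion: A=2  B=9  C=12  D=18
Turnaround (C−A): A=2  B=4  C=4  D=10
Waiting(A) = turnaround − burst = 2 − 2 = 0

0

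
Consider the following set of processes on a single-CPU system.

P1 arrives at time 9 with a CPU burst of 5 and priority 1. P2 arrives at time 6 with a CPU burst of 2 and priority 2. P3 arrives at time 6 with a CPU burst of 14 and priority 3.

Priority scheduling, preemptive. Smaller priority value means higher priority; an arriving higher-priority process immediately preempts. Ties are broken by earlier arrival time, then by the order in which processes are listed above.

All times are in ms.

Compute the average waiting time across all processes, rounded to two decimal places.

2.33

Gantt: | idle 0-6 | P2 6-8 | P3 8-9 | P1 9-14 | P3 14-27 |
Completion: P1=14  P2=8  P3=27
Turnaround (C−A): P1=5  P2=2  P3=21
Waiting times: P1=0, P2=0, P3=7
Average waiting = (0+0+7) / 3 = 7/3 = 2.33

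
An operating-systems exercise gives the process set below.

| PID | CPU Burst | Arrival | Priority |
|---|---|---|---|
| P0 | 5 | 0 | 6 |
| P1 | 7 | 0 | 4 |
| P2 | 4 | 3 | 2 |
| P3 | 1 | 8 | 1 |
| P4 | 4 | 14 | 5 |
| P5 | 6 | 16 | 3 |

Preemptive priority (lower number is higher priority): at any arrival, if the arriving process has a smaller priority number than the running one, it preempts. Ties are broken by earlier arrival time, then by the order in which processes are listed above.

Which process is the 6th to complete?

Schedule: | P1 0-3 | P2 3-7 | P1 7-8 | P3 8-9 | P1 9-12 | P0 12-14 | P4 14-16 | P5 16-22 | P4 22-24 | P0 24-27 |
Completion: P0=27  P1=12  P2=7  P3=9  P4=24  P5=22
Finish order: P2 → P3 → P1 → P5 → P4 → P0

P0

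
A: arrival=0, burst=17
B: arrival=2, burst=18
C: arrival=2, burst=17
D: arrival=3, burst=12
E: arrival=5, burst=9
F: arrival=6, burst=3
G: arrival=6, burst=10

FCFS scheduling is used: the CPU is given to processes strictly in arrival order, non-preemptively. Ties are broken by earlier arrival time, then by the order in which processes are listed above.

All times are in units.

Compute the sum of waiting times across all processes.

Timeline: | A 0-17 | B 17-35 | C 35-52 | D 52-64 | E 64-73 | F 73-76 | G 76-86 |
Completion: A=17  B=35  C=52  D=64  E=73  F=76  G=86
Turnaround (C−A): A=17  B=33  C=50  D=61  E=68  F=70  G=80
Waiting = turnaround − burst: A=0, B=15, C=33, D=49, E=59, F=67, G=70
Total waiting = 0 + 15 + 33 + 49 + 59 + 67 + 70 = 293

293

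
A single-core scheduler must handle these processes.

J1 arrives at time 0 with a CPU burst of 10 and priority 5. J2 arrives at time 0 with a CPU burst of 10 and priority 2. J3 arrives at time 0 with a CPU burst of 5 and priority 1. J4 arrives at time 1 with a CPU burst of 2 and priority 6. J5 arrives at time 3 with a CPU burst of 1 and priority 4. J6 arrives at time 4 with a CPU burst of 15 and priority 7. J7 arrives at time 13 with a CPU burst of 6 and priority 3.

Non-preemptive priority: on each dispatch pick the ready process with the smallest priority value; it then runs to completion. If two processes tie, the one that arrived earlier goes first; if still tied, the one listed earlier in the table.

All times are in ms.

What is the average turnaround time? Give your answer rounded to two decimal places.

22.43

Schedule: | J3 0-5 | J2 5-15 | J7 15-21 | J5 21-22 | J1 22-32 | J4 32-34 | J6 34-49 |
Completion: J1=32  J2=15  J3=5  J4=34  J5=22  J6=49  J7=21
Turnaround times: J1=32, J2=15, J3=5, J4=33, J5=19, J6=45, J7=8
Average turnaround = (32+15+5+33+19+45+8) / 7 = 157/7 = 22.43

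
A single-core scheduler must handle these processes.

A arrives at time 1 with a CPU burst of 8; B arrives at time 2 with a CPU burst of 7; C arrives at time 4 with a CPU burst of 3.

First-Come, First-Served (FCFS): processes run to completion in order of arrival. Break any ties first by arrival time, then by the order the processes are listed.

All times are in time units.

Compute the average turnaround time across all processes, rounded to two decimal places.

Timeline: | idle 0-1 | A 1-9 | B 9-16 | C 16-19 |
Completion: A=9  B=16  C=19
Turnaround (C−A): A=8  B=14  C=15
Turnaround times: A=8, B=14, C=15
Average turnaround = (8+14+15) / 3 = 37/3 = 12.33

12.33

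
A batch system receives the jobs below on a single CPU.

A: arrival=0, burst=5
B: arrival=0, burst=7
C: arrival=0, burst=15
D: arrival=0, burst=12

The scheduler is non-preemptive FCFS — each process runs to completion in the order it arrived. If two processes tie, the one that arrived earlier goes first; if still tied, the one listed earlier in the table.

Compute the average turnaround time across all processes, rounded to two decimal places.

20.75

Gantt: | A 0-5 | B 5-12 | C 12-27 | D 27-39 |
Completion: A=5  B=12  C=27  D=39
Turnaround times: A=5, B=12, C=27, D=39
Average turnaround = (5+12+27+39) / 4 = 83/4 = 20.75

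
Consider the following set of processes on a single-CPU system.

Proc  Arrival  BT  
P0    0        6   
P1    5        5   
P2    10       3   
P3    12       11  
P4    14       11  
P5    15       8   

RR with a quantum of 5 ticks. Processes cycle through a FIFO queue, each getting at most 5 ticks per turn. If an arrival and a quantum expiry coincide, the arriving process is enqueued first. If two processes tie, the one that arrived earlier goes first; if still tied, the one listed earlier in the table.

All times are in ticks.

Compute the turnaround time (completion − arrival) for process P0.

Timeline: | P0 0-5 | P1 5-10 | P0 10-11 | P2 11-14 | P3 14-19 | P4 19-24 | P5 24-29 | P3 29-34 | P4 34-39 | P5 39-42 | P3 42-43 | P4 43-44 |
Completion: P0=11  P1=10  P2=14  P3=43  P4=44  P5=42
Turnaround(P0) = completion − arrival = 11 − 0 = 11

11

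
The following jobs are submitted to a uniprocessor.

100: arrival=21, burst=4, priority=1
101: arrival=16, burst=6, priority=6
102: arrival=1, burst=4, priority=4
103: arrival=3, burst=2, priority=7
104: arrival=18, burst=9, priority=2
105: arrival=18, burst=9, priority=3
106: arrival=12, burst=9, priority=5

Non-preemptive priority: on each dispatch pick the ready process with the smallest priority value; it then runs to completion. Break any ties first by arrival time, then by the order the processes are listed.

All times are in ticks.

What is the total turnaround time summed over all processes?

Schedule: | idle 0-1 | 102 1-5 | 103 5-7 | idle 7-12 | 106 12-21 | 100 21-25 | 104 25-34 | 105 34-43 | 101 43-49 |
Completion: 100=25  101=49  102=5  103=7  104=34  105=43  106=21
Turnaround (C−A): 100=4  101=33  102=4  103=4  104=16  105=25  106=9
Turnaround = completion − arrival: 100=4, 101=33, 102=4, 103=4, 104=16, 105=25, 106=9
Total turnaround = 4 + 33 + 4 + 4 + 16 + 25 + 9 = 95

95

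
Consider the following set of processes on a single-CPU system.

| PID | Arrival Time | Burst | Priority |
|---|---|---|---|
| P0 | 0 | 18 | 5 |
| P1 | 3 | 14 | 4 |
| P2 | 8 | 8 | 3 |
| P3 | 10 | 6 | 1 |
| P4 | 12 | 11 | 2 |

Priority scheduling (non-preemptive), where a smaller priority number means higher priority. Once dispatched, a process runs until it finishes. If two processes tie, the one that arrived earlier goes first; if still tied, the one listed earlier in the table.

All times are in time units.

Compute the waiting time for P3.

Schedule: | P0 0-18 | P3 18-24 | P4 24-35 | P2 35-43 | P1 43-57 |
Completion: P0=18  P1=57  P2=43  P3=24  P4=35
Waiting(P3) = turnaround − burst = 14 − 6 = 8

8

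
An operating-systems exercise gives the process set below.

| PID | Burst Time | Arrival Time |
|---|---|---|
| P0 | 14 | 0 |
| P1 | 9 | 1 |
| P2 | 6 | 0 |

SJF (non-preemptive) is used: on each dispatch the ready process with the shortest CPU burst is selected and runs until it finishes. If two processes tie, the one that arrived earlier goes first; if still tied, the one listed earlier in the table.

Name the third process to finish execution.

P0

Schedule: | P2 0-6 | P1 6-15 | P0 15-29 |
Completion: P0=29  P1=15  P2=6
Turnaround (C−A): P0=29  P1=14  P2=6
Finish order: P2 → P1 → P0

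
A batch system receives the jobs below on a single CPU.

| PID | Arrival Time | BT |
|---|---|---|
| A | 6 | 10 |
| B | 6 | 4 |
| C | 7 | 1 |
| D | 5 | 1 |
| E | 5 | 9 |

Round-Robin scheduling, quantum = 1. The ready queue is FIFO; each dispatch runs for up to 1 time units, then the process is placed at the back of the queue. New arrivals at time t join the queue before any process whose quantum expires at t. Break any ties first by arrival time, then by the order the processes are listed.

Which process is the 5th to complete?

Schedule: | idle 0-5 | D 5-6 | E 6-7 | A 7-8 | B 8-9 | C 9-10 | E 10-11 | A 11-12 | B 12-13 | E 13-14 | A 14-15 | B 15-16 | E 16-17 | A 17-18 | B 18-19 | E 19-20 | A 20-21 | E 21-22 | A 22-23 | E 23-24 | A 24-25 | E 25-26 | A 26-27 | E 27-28 | A 28-30 |
Completion: A=30  B=19  C=10  D=6  E=28
Turnaround (C−A): A=24  B=13  C=3  D=1  E=23
Finish order: D → C → B → E → A

A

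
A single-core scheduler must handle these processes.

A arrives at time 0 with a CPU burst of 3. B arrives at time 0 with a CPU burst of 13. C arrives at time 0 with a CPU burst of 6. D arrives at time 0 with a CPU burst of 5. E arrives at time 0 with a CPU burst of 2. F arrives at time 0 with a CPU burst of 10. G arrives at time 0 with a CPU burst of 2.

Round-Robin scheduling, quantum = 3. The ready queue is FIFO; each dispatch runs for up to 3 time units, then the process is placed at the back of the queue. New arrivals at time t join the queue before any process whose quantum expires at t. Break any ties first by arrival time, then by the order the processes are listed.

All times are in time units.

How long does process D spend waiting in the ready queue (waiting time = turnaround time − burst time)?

Gantt: | A 0-3 | B 3-6 | C 6-9 | D 9-12 | E 12-14 | F 14-17 | G 17-19 | B 19-22 | C 22-25 | D 25-27 | F 27-30 | B 30-33 | F 33-36 | B 36-39 | F 39-40 | B 40-41 |
Completion: A=3  B=41  C=25  D=27  E=14  F=40  G=19
Turnaround (C−A): A=3  B=41  C=25  D=27  E=14  F=40  G=19
Waiting(D) = turnaround − burst = 27 − 5 = 22

22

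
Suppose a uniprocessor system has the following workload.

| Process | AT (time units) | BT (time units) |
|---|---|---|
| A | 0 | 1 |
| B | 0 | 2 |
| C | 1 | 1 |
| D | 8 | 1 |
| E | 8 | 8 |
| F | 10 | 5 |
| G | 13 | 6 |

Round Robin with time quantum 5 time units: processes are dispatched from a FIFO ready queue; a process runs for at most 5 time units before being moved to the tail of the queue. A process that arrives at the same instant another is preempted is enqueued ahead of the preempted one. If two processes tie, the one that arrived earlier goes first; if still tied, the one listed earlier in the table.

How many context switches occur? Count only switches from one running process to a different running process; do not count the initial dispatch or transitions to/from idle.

Timeline: | A 0-1 | B 1-3 | C 3-4 | idle 4-8 | D 8-9 | E 9-14 | F 14-19 | G 19-24 | E 24-27 | G 27-28 |
Completion: A=1  B=3  C=4  D=9  E=27  F=19  G=28

7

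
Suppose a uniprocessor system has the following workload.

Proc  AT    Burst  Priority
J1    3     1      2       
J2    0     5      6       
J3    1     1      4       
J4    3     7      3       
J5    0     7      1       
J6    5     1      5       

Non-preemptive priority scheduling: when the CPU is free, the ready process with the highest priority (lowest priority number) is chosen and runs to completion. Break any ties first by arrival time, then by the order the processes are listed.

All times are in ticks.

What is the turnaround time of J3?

Gantt: | J5 0-7 | J1 7-8 | J4 8-15 | J3 15-16 | J6 16-17 | J2 17-22 |
Completion: J1=8  J2=22  J3=16  J4=15  J5=7  J6=17
Turnaround(J3) = completion − arrival = 16 − 1 = 15

15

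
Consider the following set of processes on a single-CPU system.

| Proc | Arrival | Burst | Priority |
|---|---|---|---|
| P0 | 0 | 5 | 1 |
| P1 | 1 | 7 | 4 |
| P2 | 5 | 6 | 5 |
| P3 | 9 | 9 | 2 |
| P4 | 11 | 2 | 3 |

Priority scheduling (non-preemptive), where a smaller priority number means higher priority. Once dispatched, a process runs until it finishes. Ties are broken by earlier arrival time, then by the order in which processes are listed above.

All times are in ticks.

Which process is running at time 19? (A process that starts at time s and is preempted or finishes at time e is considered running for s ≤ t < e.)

Gantt: | P0 0-5 | P1 5-12 | P3 12-21 | P4 21-23 | P2 23-29 |
Completion: P0=5  P1=12  P2=29  P3=21  P4=23

P3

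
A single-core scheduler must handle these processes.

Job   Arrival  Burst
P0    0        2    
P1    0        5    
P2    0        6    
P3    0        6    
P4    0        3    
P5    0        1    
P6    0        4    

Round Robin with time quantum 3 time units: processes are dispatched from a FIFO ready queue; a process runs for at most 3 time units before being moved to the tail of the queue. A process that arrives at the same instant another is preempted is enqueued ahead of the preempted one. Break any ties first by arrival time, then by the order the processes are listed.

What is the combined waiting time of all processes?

100

Gantt: | P0 0-2 | P1 2-5 | P2 5-8 | P3 8-11 | P4 11-14 | P5 14-15 | P6 15-18 | P1 18-20 | P2 20-23 | P3 23-26 | P6 26-27 |
Completion: P0=2  P1=20  P2=23  P3=26  P4=14  P5=15  P6=27
Turnaround (C−A): P0=2  P1=20  P2=23  P3=26  P4=14  P5=15  P6=27
Waiting = turnaround − burst: P0=0, P1=15, P2=17, P3=20, P4=11, P5=14, P6=23
Total waiting = 0 + 15 + 17 + 20 + 11 + 14 + 23 = 100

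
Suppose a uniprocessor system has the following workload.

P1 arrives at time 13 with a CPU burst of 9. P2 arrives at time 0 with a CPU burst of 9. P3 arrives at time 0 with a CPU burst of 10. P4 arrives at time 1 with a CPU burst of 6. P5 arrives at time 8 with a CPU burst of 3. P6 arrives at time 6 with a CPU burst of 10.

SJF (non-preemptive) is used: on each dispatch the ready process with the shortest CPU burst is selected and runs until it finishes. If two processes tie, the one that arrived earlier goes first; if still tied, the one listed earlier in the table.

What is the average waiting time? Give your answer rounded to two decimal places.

12.50

Schedule: | P2 0-9 | P5 9-12 | P4 12-18 | P1 18-27 | P3 27-37 | P6 37-47 |
Completion: P1=27  P2=9  P3=37  P4=18  P5=12  P6=47
Turnaround (C−A): P1=14  P2=9  P3=37  P4=17  P5=4  P6=41
Waiting times: P1=5, P2=0, P3=27, P4=11, P5=1, P6=31
Average waiting = (5+0+27+11+1+31) / 6 = 75/6 = 12.50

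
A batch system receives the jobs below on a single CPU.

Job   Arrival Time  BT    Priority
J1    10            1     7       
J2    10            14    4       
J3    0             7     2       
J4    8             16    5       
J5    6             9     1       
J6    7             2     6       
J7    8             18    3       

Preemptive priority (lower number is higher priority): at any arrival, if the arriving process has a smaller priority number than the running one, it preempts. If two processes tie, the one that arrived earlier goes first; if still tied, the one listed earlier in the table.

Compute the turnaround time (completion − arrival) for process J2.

38

Timeline: | J3 0-6 | J5 6-15 | J3 15-16 | J7 16-34 | J2 34-48 | J4 48-64 | J6 64-66 | J1 66-67 |
Completion: J1=67  J2=48  J3=16  J4=64  J5=15  J6=66  J7=34
Turnaround (C−A): J1=57  J2=38  J3=16  J4=56  J5=9  J6=59  J7=26
Turnaround(J2) = completion − arrival = 48 − 10 = 38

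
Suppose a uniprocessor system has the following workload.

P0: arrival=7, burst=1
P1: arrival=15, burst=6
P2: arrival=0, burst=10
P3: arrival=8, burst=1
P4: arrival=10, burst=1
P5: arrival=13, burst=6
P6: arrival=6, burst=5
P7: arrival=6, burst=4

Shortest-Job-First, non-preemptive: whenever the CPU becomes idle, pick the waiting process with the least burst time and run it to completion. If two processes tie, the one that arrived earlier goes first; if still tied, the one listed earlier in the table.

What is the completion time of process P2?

10

Gantt: | P2 0-10 | P0 10-11 | P3 11-12 | P4 12-13 | P7 13-17 | P6 17-22 | P5 22-28 | P1 28-34 |
Completion: P0=11  P1=34  P2=10  P3=12  P4=13  P5=28  P6=22  P7=17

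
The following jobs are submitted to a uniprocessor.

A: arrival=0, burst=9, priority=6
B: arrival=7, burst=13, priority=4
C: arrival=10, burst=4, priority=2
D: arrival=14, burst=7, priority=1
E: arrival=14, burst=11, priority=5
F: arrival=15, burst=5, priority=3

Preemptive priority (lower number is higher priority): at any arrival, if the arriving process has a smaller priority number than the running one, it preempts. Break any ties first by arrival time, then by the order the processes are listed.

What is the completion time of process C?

Schedule: | A 0-7 | B 7-10 | C 10-14 | D 14-21 | F 21-26 | B 26-36 | E 36-47 | A 47-49 |
Completion: A=49  B=36  C=14  D=21  E=47  F=26
Turnaround (C−A): A=49  B=29  C=4  D=7  E=33  F=11

14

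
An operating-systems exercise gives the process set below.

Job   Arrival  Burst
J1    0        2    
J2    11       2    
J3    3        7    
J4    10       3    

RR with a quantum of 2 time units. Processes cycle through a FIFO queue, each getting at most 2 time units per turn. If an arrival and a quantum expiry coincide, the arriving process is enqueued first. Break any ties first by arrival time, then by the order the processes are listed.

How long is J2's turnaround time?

3

Gantt: | J1 0-2 | idle 2-3 | J3 3-10 | J4 10-12 | J2 12-14 | J4 14-15 |
Completion: J1=2  J2=14  J3=10  J4=15
Turnaround(J2) = completion − arrival = 14 − 11 = 3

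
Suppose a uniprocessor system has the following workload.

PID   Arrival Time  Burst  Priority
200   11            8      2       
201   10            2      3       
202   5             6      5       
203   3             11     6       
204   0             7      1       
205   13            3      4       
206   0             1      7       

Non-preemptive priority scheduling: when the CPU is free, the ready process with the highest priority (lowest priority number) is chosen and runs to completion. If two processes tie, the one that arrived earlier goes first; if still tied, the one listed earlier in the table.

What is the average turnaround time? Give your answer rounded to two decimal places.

17.57

Schedule: | 204 0-7 | 202 7-13 | 200 13-21 | 201 21-23 | 205 23-26 | 203 26-37 | 206 37-38 |
Completion: 200=21  201=23  202=13  203=37  204=7  205=26  206=38
Turnaround (C−A): 200=10  201=13  202=8  203=34  204=7  205=13  206=38
Turnaround times: 200=10, 201=13, 202=8, 203=34, 204=7, 205=13, 206=38
Average turnaround = (10+13+8+34+7+13+38) / 7 = 123/7 = 17.57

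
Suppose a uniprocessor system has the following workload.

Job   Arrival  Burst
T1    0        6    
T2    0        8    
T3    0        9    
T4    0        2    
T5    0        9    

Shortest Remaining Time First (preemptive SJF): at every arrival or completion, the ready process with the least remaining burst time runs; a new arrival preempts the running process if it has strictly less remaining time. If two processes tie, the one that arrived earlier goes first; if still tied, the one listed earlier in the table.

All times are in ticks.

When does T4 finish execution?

2

Timeline: | T4 0-2 | T1 2-8 | T2 8-16 | T3 16-25 | T5 25-34 |
Completion: T1=8  T2=16  T3=25  T4=2  T5=34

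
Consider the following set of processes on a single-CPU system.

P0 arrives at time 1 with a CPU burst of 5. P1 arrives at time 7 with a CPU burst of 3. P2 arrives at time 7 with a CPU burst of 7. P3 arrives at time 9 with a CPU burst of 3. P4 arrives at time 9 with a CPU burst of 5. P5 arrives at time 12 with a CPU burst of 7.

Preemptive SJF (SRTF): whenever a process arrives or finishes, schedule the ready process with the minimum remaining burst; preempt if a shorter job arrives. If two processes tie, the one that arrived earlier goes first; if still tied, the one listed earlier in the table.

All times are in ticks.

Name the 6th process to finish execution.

Gantt: | idle 0-1 | P0 1-6 | idle 6-7 | P1 7-10 | P3 10-13 | P4 13-18 | P2 18-25 | P5 25-32 |
Completion: P0=6  P1=10  P2=25  P3=13  P4=18  P5=32
Turnaround (C−A): P0=5  P1=3  P2=18  P3=4  P4=9  P5=20
Finish order: P0 → P1 → P3 → P4 → P2 → P5

P5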